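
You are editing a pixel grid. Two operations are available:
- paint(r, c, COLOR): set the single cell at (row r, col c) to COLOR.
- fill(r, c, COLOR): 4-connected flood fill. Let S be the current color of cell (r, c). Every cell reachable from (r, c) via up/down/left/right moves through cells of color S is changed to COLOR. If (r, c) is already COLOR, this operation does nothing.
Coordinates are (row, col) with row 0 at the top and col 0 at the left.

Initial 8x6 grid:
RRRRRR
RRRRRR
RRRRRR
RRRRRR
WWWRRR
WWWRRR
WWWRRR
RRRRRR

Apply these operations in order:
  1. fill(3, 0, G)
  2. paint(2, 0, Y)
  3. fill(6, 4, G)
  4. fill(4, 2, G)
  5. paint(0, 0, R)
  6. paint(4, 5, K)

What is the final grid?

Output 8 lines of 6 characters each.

Answer: RGGGGG
GGGGGG
YGGGGG
GGGGGG
GGGGGK
GGGGGG
GGGGGG
GGGGGG

Derivation:
After op 1 fill(3,0,G) [39 cells changed]:
GGGGGG
GGGGGG
GGGGGG
GGGGGG
WWWGGG
WWWGGG
WWWGGG
GGGGGG
After op 2 paint(2,0,Y):
GGGGGG
GGGGGG
YGGGGG
GGGGGG
WWWGGG
WWWGGG
WWWGGG
GGGGGG
After op 3 fill(6,4,G) [0 cells changed]:
GGGGGG
GGGGGG
YGGGGG
GGGGGG
WWWGGG
WWWGGG
WWWGGG
GGGGGG
After op 4 fill(4,2,G) [9 cells changed]:
GGGGGG
GGGGGG
YGGGGG
GGGGGG
GGGGGG
GGGGGG
GGGGGG
GGGGGG
After op 5 paint(0,0,R):
RGGGGG
GGGGGG
YGGGGG
GGGGGG
GGGGGG
GGGGGG
GGGGGG
GGGGGG
After op 6 paint(4,5,K):
RGGGGG
GGGGGG
YGGGGG
GGGGGG
GGGGGK
GGGGGG
GGGGGG
GGGGGG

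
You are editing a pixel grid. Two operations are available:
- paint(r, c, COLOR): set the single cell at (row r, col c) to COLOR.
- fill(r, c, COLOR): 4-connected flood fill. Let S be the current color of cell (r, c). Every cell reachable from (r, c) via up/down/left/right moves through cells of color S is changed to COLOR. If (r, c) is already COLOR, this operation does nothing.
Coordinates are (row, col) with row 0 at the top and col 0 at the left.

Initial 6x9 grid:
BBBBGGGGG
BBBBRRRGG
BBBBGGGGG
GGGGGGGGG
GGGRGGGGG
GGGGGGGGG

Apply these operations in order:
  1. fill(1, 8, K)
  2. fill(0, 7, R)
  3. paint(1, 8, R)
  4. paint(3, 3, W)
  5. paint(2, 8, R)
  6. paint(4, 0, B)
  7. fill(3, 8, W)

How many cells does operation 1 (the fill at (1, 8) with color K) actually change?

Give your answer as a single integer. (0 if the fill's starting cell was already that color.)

Answer: 38

Derivation:
After op 1 fill(1,8,K) [38 cells changed]:
BBBBKKKKK
BBBBRRRKK
BBBBKKKKK
KKKKKKKKK
KKKRKKKKK
KKKKKKKKK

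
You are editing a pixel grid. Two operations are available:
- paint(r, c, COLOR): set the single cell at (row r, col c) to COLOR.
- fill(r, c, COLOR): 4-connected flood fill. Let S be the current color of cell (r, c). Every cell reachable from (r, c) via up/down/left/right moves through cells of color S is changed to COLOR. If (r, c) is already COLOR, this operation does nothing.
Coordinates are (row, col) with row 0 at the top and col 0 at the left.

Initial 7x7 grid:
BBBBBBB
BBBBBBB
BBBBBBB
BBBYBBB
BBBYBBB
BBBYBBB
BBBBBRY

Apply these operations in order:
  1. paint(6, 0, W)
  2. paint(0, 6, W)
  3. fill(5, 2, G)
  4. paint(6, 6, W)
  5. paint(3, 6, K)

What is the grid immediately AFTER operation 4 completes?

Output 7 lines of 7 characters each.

Answer: GGGGGGW
GGGGGGG
GGGGGGG
GGGYGGG
GGGYGGG
GGGYGGG
WGGGGRW

Derivation:
After op 1 paint(6,0,W):
BBBBBBB
BBBBBBB
BBBBBBB
BBBYBBB
BBBYBBB
BBBYBBB
WBBBBRY
After op 2 paint(0,6,W):
BBBBBBW
BBBBBBB
BBBBBBB
BBBYBBB
BBBYBBB
BBBYBBB
WBBBBRY
After op 3 fill(5,2,G) [42 cells changed]:
GGGGGGW
GGGGGGG
GGGGGGG
GGGYGGG
GGGYGGG
GGGYGGG
WGGGGRY
After op 4 paint(6,6,W):
GGGGGGW
GGGGGGG
GGGGGGG
GGGYGGG
GGGYGGG
GGGYGGG
WGGGGRW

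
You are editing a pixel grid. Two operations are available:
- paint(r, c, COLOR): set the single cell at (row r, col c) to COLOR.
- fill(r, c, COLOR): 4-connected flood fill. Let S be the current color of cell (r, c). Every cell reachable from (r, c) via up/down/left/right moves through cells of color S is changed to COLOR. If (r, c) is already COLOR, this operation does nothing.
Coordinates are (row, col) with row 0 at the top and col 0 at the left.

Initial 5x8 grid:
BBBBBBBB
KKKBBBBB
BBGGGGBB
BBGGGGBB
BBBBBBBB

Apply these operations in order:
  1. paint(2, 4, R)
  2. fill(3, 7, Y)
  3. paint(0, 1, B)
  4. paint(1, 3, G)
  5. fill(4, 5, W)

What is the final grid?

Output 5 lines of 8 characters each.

After op 1 paint(2,4,R):
BBBBBBBB
KKKBBBBB
BBGGRGBB
BBGGGGBB
BBBBBBBB
After op 2 fill(3,7,Y) [29 cells changed]:
YYYYYYYY
KKKYYYYY
YYGGRGYY
YYGGGGYY
YYYYYYYY
After op 3 paint(0,1,B):
YBYYYYYY
KKKYYYYY
YYGGRGYY
YYGGGGYY
YYYYYYYY
After op 4 paint(1,3,G):
YBYYYYYY
KKKGYYYY
YYGGRGYY
YYGGGGYY
YYYYYYYY
After op 5 fill(4,5,W) [26 cells changed]:
YBWWWWWW
KKKGWWWW
WWGGRGWW
WWGGGGWW
WWWWWWWW

Answer: YBWWWWWW
KKKGWWWW
WWGGRGWW
WWGGGGWW
WWWWWWWW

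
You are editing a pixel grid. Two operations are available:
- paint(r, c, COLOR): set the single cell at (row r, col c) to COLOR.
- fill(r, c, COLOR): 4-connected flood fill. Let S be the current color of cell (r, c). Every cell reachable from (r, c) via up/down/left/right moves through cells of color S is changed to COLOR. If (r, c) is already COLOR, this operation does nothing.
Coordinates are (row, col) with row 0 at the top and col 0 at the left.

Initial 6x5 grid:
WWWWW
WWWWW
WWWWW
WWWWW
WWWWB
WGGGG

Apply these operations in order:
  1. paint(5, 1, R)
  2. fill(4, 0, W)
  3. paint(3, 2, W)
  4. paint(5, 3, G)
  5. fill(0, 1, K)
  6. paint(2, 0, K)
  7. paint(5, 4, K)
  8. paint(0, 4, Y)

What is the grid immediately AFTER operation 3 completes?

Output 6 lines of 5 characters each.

After op 1 paint(5,1,R):
WWWWW
WWWWW
WWWWW
WWWWW
WWWWB
WRGGG
After op 2 fill(4,0,W) [0 cells changed]:
WWWWW
WWWWW
WWWWW
WWWWW
WWWWB
WRGGG
After op 3 paint(3,2,W):
WWWWW
WWWWW
WWWWW
WWWWW
WWWWB
WRGGG

Answer: WWWWW
WWWWW
WWWWW
WWWWW
WWWWB
WRGGG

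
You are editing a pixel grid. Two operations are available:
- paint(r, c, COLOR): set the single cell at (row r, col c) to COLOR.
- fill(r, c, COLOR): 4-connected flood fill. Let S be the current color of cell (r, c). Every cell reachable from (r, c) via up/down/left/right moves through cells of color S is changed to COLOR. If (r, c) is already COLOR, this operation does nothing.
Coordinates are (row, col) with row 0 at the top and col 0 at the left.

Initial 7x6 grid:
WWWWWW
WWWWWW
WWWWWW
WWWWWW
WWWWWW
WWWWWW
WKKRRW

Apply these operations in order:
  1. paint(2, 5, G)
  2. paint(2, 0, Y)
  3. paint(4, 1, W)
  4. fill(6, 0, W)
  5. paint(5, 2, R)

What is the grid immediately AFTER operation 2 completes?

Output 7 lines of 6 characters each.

Answer: WWWWWW
WWWWWW
YWWWWG
WWWWWW
WWWWWW
WWWWWW
WKKRRW

Derivation:
After op 1 paint(2,5,G):
WWWWWW
WWWWWW
WWWWWG
WWWWWW
WWWWWW
WWWWWW
WKKRRW
After op 2 paint(2,0,Y):
WWWWWW
WWWWWW
YWWWWG
WWWWWW
WWWWWW
WWWWWW
WKKRRW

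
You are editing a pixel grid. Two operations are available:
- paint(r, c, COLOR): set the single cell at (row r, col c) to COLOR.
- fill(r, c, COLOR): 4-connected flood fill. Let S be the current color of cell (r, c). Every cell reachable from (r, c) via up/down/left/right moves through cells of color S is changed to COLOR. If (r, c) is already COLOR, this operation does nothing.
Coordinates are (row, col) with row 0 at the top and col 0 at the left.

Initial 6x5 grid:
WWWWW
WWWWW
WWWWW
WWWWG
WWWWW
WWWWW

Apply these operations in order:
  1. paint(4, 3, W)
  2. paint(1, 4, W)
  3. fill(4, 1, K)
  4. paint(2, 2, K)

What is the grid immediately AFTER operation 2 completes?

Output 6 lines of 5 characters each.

After op 1 paint(4,3,W):
WWWWW
WWWWW
WWWWW
WWWWG
WWWWW
WWWWW
After op 2 paint(1,4,W):
WWWWW
WWWWW
WWWWW
WWWWG
WWWWW
WWWWW

Answer: WWWWW
WWWWW
WWWWW
WWWWG
WWWWW
WWWWW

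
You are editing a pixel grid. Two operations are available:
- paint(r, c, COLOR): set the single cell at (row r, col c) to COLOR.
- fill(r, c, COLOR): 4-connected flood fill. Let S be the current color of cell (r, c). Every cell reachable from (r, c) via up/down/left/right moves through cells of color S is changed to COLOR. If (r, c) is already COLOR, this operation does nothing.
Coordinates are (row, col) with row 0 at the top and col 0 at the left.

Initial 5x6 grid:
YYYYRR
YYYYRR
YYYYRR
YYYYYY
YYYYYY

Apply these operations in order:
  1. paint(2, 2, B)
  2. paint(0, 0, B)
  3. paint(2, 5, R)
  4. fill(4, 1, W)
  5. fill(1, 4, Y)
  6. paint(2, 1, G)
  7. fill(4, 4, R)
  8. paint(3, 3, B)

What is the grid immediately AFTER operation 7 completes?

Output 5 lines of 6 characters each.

Answer: BRRRYY
RRRRYY
RGBRYY
RRRRRR
RRRRRR

Derivation:
After op 1 paint(2,2,B):
YYYYRR
YYYYRR
YYBYRR
YYYYYY
YYYYYY
After op 2 paint(0,0,B):
BYYYRR
YYYYRR
YYBYRR
YYYYYY
YYYYYY
After op 3 paint(2,5,R):
BYYYRR
YYYYRR
YYBYRR
YYYYYY
YYYYYY
After op 4 fill(4,1,W) [22 cells changed]:
BWWWRR
WWWWRR
WWBWRR
WWWWWW
WWWWWW
After op 5 fill(1,4,Y) [6 cells changed]:
BWWWYY
WWWWYY
WWBWYY
WWWWWW
WWWWWW
After op 6 paint(2,1,G):
BWWWYY
WWWWYY
WGBWYY
WWWWWW
WWWWWW
After op 7 fill(4,4,R) [21 cells changed]:
BRRRYY
RRRRYY
RGBRYY
RRRRRR
RRRRRR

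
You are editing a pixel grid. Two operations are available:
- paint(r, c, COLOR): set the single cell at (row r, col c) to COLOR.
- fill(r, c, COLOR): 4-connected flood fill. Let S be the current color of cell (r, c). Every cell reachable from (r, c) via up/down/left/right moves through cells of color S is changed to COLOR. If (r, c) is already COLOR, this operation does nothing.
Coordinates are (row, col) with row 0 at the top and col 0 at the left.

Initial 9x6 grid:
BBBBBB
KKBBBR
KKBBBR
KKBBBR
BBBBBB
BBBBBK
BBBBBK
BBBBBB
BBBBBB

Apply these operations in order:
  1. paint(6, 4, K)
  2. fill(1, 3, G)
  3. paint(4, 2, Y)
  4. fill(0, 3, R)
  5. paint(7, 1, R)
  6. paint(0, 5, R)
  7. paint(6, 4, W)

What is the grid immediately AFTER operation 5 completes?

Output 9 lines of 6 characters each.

After op 1 paint(6,4,K):
BBBBBB
KKBBBR
KKBBBR
KKBBBR
BBBBBB
BBBBBK
BBBBKK
BBBBBB
BBBBBB
After op 2 fill(1,3,G) [42 cells changed]:
GGGGGG
KKGGGR
KKGGGR
KKGGGR
GGGGGG
GGGGGK
GGGGKK
GGGGGG
GGGGGG
After op 3 paint(4,2,Y):
GGGGGG
KKGGGR
KKGGGR
KKGGGR
GGYGGG
GGGGGK
GGGGKK
GGGGGG
GGGGGG
After op 4 fill(0,3,R) [41 cells changed]:
RRRRRR
KKRRRR
KKRRRR
KKRRRR
RRYRRR
RRRRRK
RRRRKK
RRRRRR
RRRRRR
After op 5 paint(7,1,R):
RRRRRR
KKRRRR
KKRRRR
KKRRRR
RRYRRR
RRRRRK
RRRRKK
RRRRRR
RRRRRR

Answer: RRRRRR
KKRRRR
KKRRRR
KKRRRR
RRYRRR
RRRRRK
RRRRKK
RRRRRR
RRRRRR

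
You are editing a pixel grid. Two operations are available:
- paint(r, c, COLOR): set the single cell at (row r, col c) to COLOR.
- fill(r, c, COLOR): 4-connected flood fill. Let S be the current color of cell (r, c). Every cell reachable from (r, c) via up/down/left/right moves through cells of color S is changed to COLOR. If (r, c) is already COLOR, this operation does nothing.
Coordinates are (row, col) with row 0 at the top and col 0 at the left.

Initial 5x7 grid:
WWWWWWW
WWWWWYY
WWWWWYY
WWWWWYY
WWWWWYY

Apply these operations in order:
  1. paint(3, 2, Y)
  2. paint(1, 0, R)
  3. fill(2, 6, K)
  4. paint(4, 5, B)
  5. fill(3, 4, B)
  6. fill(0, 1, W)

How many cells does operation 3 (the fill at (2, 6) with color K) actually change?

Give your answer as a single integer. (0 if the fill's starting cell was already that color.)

Answer: 8

Derivation:
After op 1 paint(3,2,Y):
WWWWWWW
WWWWWYY
WWWWWYY
WWYWWYY
WWWWWYY
After op 2 paint(1,0,R):
WWWWWWW
RWWWWYY
WWWWWYY
WWYWWYY
WWWWWYY
After op 3 fill(2,6,K) [8 cells changed]:
WWWWWWW
RWWWWKK
WWWWWKK
WWYWWKK
WWWWWKK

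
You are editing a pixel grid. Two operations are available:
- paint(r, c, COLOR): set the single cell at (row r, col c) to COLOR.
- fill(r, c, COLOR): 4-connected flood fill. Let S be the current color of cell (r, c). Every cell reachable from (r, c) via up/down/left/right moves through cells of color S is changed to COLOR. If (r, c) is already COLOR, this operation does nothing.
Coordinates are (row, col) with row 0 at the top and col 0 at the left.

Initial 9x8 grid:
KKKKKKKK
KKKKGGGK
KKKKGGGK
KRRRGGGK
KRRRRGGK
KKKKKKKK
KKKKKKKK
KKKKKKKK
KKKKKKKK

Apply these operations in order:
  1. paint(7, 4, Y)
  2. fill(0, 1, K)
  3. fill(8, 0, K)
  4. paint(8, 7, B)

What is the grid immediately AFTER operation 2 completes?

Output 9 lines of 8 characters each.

Answer: KKKKKKKK
KKKKGGGK
KKKKGGGK
KRRRGGGK
KRRRRGGK
KKKKKKKK
KKKKKKKK
KKKKYKKK
KKKKKKKK

Derivation:
After op 1 paint(7,4,Y):
KKKKKKKK
KKKKGGGK
KKKKGGGK
KRRRGGGK
KRRRRGGK
KKKKKKKK
KKKKKKKK
KKKKYKKK
KKKKKKKK
After op 2 fill(0,1,K) [0 cells changed]:
KKKKKKKK
KKKKGGGK
KKKKGGGK
KRRRGGGK
KRRRRGGK
KKKKKKKK
KKKKKKKK
KKKKYKKK
KKKKKKKK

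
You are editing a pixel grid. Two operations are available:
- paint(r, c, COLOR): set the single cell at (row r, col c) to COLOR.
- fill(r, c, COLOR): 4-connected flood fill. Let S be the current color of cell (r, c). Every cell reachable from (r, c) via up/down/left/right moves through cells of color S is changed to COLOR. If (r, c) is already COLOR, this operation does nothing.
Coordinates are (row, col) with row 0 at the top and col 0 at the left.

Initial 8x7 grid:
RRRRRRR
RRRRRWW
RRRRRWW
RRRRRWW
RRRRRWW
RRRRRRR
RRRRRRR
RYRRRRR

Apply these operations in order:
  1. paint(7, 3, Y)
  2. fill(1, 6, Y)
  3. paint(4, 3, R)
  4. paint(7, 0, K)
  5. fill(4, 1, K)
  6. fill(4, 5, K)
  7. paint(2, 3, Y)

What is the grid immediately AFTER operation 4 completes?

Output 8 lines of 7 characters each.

After op 1 paint(7,3,Y):
RRRRRRR
RRRRRWW
RRRRRWW
RRRRRWW
RRRRRWW
RRRRRRR
RRRRRRR
RYRYRRR
After op 2 fill(1,6,Y) [8 cells changed]:
RRRRRRR
RRRRRYY
RRRRRYY
RRRRRYY
RRRRRYY
RRRRRRR
RRRRRRR
RYRYRRR
After op 3 paint(4,3,R):
RRRRRRR
RRRRRYY
RRRRRYY
RRRRRYY
RRRRRYY
RRRRRRR
RRRRRRR
RYRYRRR
After op 4 paint(7,0,K):
RRRRRRR
RRRRRYY
RRRRRYY
RRRRRYY
RRRRRYY
RRRRRRR
RRRRRRR
KYRYRRR

Answer: RRRRRRR
RRRRRYY
RRRRRYY
RRRRRYY
RRRRRYY
RRRRRRR
RRRRRRR
KYRYRRR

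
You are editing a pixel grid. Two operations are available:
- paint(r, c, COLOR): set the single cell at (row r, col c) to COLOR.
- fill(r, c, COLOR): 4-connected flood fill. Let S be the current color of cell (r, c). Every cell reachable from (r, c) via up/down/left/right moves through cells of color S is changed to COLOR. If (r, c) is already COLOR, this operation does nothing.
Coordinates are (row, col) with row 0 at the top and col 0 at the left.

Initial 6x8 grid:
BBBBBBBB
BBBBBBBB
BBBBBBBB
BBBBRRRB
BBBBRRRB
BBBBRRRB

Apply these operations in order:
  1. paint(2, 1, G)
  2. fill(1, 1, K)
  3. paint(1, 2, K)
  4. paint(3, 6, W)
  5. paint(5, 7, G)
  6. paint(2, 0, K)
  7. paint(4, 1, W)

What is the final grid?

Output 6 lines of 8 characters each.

After op 1 paint(2,1,G):
BBBBBBBB
BBBBBBBB
BGBBBBBB
BBBBRRRB
BBBBRRRB
BBBBRRRB
After op 2 fill(1,1,K) [38 cells changed]:
KKKKKKKK
KKKKKKKK
KGKKKKKK
KKKKRRRK
KKKKRRRK
KKKKRRRK
After op 3 paint(1,2,K):
KKKKKKKK
KKKKKKKK
KGKKKKKK
KKKKRRRK
KKKKRRRK
KKKKRRRK
After op 4 paint(3,6,W):
KKKKKKKK
KKKKKKKK
KGKKKKKK
KKKKRRWK
KKKKRRRK
KKKKRRRK
After op 5 paint(5,7,G):
KKKKKKKK
KKKKKKKK
KGKKKKKK
KKKKRRWK
KKKKRRRK
KKKKRRRG
After op 6 paint(2,0,K):
KKKKKKKK
KKKKKKKK
KGKKKKKK
KKKKRRWK
KKKKRRRK
KKKKRRRG
After op 7 paint(4,1,W):
KKKKKKKK
KKKKKKKK
KGKKKKKK
KKKKRRWK
KWKKRRRK
KKKKRRRG

Answer: KKKKKKKK
KKKKKKKK
KGKKKKKK
KKKKRRWK
KWKKRRRK
KKKKRRRG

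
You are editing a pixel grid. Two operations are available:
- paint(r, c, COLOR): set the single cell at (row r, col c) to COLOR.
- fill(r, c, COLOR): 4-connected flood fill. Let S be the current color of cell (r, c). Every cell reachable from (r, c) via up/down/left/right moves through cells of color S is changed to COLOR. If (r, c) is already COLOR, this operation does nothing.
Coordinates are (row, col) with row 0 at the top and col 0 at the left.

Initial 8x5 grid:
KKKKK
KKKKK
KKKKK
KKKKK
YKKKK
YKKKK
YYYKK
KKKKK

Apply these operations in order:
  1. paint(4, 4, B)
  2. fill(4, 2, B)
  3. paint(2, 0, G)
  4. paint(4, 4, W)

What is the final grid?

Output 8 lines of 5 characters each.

After op 1 paint(4,4,B):
KKKKK
KKKKK
KKKKK
KKKKK
YKKKB
YKKKK
YYYKK
KKKKK
After op 2 fill(4,2,B) [34 cells changed]:
BBBBB
BBBBB
BBBBB
BBBBB
YBBBB
YBBBB
YYYBB
BBBBB
After op 3 paint(2,0,G):
BBBBB
BBBBB
GBBBB
BBBBB
YBBBB
YBBBB
YYYBB
BBBBB
After op 4 paint(4,4,W):
BBBBB
BBBBB
GBBBB
BBBBB
YBBBW
YBBBB
YYYBB
BBBBB

Answer: BBBBB
BBBBB
GBBBB
BBBBB
YBBBW
YBBBB
YYYBB
BBBBB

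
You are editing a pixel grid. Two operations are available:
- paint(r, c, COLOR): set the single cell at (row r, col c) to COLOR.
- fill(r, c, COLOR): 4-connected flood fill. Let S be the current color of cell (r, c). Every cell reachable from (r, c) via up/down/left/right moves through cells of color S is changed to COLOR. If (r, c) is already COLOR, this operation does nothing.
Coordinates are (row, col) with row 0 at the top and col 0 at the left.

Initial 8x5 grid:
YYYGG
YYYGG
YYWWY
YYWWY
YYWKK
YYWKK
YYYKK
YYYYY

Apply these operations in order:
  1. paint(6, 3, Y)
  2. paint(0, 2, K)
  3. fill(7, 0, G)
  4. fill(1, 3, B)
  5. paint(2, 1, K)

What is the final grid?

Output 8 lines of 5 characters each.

Answer: BBKBB
BBBBB
BKWWY
BBWWY
BBWKK
BBWKK
BBBBK
BBBBB

Derivation:
After op 1 paint(6,3,Y):
YYYGG
YYYGG
YYWWY
YYWWY
YYWKK
YYWKK
YYYYK
YYYYY
After op 2 paint(0,2,K):
YYKGG
YYYGG
YYWWY
YYWWY
YYWKK
YYWKK
YYYYK
YYYYY
After op 3 fill(7,0,G) [22 cells changed]:
GGKGG
GGGGG
GGWWY
GGWWY
GGWKK
GGWKK
GGGGK
GGGGG
After op 4 fill(1,3,B) [26 cells changed]:
BBKBB
BBBBB
BBWWY
BBWWY
BBWKK
BBWKK
BBBBK
BBBBB
After op 5 paint(2,1,K):
BBKBB
BBBBB
BKWWY
BBWWY
BBWKK
BBWKK
BBBBK
BBBBB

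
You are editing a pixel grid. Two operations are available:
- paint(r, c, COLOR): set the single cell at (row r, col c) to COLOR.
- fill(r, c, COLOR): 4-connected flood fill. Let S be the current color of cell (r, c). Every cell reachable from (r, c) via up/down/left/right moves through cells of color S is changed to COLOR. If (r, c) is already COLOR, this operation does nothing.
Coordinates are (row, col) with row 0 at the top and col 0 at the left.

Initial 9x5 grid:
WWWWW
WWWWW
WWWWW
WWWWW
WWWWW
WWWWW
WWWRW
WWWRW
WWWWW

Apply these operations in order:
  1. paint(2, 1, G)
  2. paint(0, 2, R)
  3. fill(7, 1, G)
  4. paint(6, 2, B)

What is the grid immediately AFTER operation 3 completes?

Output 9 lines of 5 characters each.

After op 1 paint(2,1,G):
WWWWW
WWWWW
WGWWW
WWWWW
WWWWW
WWWWW
WWWRW
WWWRW
WWWWW
After op 2 paint(0,2,R):
WWRWW
WWWWW
WGWWW
WWWWW
WWWWW
WWWWW
WWWRW
WWWRW
WWWWW
After op 3 fill(7,1,G) [41 cells changed]:
GGRGG
GGGGG
GGGGG
GGGGG
GGGGG
GGGGG
GGGRG
GGGRG
GGGGG

Answer: GGRGG
GGGGG
GGGGG
GGGGG
GGGGG
GGGGG
GGGRG
GGGRG
GGGGG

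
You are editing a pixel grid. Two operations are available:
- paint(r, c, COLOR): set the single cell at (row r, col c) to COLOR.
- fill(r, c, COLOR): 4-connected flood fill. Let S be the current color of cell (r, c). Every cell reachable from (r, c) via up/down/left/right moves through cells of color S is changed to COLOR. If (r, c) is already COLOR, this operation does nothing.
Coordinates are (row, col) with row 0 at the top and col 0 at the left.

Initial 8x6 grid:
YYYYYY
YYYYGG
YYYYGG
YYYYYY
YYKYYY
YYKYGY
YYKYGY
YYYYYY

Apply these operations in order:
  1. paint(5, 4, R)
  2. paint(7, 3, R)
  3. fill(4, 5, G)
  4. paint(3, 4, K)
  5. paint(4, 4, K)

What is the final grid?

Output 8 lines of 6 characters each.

Answer: GGGGGG
GGGGGG
GGGGGG
GGGGKG
GGKGKG
GGKGRG
GGKGGG
GGGRGG

Derivation:
After op 1 paint(5,4,R):
YYYYYY
YYYYGG
YYYYGG
YYYYYY
YYKYYY
YYKYRY
YYKYGY
YYYYYY
After op 2 paint(7,3,R):
YYYYYY
YYYYGG
YYYYGG
YYYYYY
YYKYYY
YYKYRY
YYKYGY
YYYRYY
After op 3 fill(4,5,G) [38 cells changed]:
GGGGGG
GGGGGG
GGGGGG
GGGGGG
GGKGGG
GGKGRG
GGKGGG
GGGRGG
After op 4 paint(3,4,K):
GGGGGG
GGGGGG
GGGGGG
GGGGKG
GGKGGG
GGKGRG
GGKGGG
GGGRGG
After op 5 paint(4,4,K):
GGGGGG
GGGGGG
GGGGGG
GGGGKG
GGKGKG
GGKGRG
GGKGGG
GGGRGG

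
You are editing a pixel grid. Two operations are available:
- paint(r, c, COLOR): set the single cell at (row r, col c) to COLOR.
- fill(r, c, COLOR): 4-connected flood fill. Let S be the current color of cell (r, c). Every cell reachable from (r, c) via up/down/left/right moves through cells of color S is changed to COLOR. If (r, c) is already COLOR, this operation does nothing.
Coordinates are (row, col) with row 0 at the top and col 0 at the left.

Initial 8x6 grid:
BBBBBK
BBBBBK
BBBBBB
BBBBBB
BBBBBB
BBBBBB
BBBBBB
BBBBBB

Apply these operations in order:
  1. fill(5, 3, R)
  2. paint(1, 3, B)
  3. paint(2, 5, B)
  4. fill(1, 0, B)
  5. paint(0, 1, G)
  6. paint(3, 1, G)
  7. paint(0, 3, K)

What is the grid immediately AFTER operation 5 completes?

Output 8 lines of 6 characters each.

After op 1 fill(5,3,R) [46 cells changed]:
RRRRRK
RRRRRK
RRRRRR
RRRRRR
RRRRRR
RRRRRR
RRRRRR
RRRRRR
After op 2 paint(1,3,B):
RRRRRK
RRRBRK
RRRRRR
RRRRRR
RRRRRR
RRRRRR
RRRRRR
RRRRRR
After op 3 paint(2,5,B):
RRRRRK
RRRBRK
RRRRRB
RRRRRR
RRRRRR
RRRRRR
RRRRRR
RRRRRR
After op 4 fill(1,0,B) [44 cells changed]:
BBBBBK
BBBBBK
BBBBBB
BBBBBB
BBBBBB
BBBBBB
BBBBBB
BBBBBB
After op 5 paint(0,1,G):
BGBBBK
BBBBBK
BBBBBB
BBBBBB
BBBBBB
BBBBBB
BBBBBB
BBBBBB

Answer: BGBBBK
BBBBBK
BBBBBB
BBBBBB
BBBBBB
BBBBBB
BBBBBB
BBBBBB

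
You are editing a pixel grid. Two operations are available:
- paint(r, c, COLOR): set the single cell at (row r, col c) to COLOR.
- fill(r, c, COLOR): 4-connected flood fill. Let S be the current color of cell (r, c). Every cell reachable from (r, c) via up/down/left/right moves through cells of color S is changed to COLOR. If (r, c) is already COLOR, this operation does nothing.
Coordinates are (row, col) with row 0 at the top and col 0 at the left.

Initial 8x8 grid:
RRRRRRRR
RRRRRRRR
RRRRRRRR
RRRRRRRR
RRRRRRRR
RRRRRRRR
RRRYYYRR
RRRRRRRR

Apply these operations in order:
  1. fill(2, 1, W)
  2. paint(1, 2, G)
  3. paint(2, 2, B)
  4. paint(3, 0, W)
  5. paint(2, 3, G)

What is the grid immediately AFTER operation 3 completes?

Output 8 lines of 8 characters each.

Answer: WWWWWWWW
WWGWWWWW
WWBWWWWW
WWWWWWWW
WWWWWWWW
WWWWWWWW
WWWYYYWW
WWWWWWWW

Derivation:
After op 1 fill(2,1,W) [61 cells changed]:
WWWWWWWW
WWWWWWWW
WWWWWWWW
WWWWWWWW
WWWWWWWW
WWWWWWWW
WWWYYYWW
WWWWWWWW
After op 2 paint(1,2,G):
WWWWWWWW
WWGWWWWW
WWWWWWWW
WWWWWWWW
WWWWWWWW
WWWWWWWW
WWWYYYWW
WWWWWWWW
After op 3 paint(2,2,B):
WWWWWWWW
WWGWWWWW
WWBWWWWW
WWWWWWWW
WWWWWWWW
WWWWWWWW
WWWYYYWW
WWWWWWWW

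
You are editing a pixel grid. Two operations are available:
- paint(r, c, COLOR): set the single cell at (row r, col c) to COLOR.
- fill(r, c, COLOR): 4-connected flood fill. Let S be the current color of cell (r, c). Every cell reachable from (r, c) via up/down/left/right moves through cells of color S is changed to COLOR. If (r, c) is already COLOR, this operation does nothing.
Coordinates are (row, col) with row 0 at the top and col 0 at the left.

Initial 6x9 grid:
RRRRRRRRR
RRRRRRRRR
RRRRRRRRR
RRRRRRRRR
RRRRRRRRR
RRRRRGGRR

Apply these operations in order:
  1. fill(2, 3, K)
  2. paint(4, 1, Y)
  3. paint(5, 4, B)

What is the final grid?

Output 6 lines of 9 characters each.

After op 1 fill(2,3,K) [52 cells changed]:
KKKKKKKKK
KKKKKKKKK
KKKKKKKKK
KKKKKKKKK
KKKKKKKKK
KKKKKGGKK
After op 2 paint(4,1,Y):
KKKKKKKKK
KKKKKKKKK
KKKKKKKKK
KKKKKKKKK
KYKKKKKKK
KKKKKGGKK
After op 3 paint(5,4,B):
KKKKKKKKK
KKKKKKKKK
KKKKKKKKK
KKKKKKKKK
KYKKKKKKK
KKKKBGGKK

Answer: KKKKKKKKK
KKKKKKKKK
KKKKKKKKK
KKKKKKKKK
KYKKKKKKK
KKKKBGGKK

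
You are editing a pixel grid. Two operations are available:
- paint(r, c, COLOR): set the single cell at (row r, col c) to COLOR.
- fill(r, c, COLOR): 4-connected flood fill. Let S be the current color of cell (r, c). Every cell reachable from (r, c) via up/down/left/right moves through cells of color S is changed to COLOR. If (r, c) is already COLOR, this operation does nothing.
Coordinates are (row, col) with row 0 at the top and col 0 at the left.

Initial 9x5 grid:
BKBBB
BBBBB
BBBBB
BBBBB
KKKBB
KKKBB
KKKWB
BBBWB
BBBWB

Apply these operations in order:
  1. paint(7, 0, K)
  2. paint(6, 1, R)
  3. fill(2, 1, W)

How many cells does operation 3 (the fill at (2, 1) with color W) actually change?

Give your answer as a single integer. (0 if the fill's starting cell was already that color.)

After op 1 paint(7,0,K):
BKBBB
BBBBB
BBBBB
BBBBB
KKKBB
KKKBB
KKKWB
KBBWB
BBBWB
After op 2 paint(6,1,R):
BKBBB
BBBBB
BBBBB
BBBBB
KKKBB
KKKBB
KRKWB
KBBWB
BBBWB
After op 3 fill(2,1,W) [26 cells changed]:
WKWWW
WWWWW
WWWWW
WWWWW
KKKWW
KKKWW
KRKWW
KBBWW
BBBWW

Answer: 26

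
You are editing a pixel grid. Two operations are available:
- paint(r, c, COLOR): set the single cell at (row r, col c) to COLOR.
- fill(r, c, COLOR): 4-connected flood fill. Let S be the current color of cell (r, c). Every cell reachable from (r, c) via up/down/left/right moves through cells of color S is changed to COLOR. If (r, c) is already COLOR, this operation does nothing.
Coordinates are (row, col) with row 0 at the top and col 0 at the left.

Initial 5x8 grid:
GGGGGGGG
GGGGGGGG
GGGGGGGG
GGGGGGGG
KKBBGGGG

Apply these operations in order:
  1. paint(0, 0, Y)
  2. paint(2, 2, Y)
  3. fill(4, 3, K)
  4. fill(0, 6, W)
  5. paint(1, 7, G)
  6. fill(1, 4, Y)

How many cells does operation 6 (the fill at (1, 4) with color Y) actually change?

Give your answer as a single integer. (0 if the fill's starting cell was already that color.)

After op 1 paint(0,0,Y):
YGGGGGGG
GGGGGGGG
GGGGGGGG
GGGGGGGG
KKBBGGGG
After op 2 paint(2,2,Y):
YGGGGGGG
GGGGGGGG
GGYGGGGG
GGGGGGGG
KKBBGGGG
After op 3 fill(4,3,K) [2 cells changed]:
YGGGGGGG
GGGGGGGG
GGYGGGGG
GGGGGGGG
KKKKGGGG
After op 4 fill(0,6,W) [34 cells changed]:
YWWWWWWW
WWWWWWWW
WWYWWWWW
WWWWWWWW
KKKKWWWW
After op 5 paint(1,7,G):
YWWWWWWW
WWWWWWWG
WWYWWWWW
WWWWWWWW
KKKKWWWW
After op 6 fill(1,4,Y) [33 cells changed]:
YYYYYYYY
YYYYYYYG
YYYYYYYY
YYYYYYYY
KKKKYYYY

Answer: 33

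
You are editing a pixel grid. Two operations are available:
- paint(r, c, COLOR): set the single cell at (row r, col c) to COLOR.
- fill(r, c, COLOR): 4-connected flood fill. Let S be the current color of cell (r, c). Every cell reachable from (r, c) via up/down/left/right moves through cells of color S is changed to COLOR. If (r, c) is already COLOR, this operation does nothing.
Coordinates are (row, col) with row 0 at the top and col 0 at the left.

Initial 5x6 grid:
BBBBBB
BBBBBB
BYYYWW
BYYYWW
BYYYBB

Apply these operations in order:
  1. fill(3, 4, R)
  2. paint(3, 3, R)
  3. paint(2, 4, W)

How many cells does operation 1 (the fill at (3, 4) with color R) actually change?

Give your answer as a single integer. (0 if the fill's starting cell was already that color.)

After op 1 fill(3,4,R) [4 cells changed]:
BBBBBB
BBBBBB
BYYYRR
BYYYRR
BYYYBB

Answer: 4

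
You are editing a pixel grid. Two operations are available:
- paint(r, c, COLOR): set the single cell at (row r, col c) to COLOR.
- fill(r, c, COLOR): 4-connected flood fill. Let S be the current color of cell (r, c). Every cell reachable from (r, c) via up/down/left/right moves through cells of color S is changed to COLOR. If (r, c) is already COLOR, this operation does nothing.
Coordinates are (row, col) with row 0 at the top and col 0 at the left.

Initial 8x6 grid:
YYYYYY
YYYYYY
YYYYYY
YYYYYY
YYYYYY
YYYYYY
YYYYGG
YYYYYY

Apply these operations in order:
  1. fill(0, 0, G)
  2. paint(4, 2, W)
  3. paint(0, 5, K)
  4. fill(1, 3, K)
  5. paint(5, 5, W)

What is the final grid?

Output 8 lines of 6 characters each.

After op 1 fill(0,0,G) [46 cells changed]:
GGGGGG
GGGGGG
GGGGGG
GGGGGG
GGGGGG
GGGGGG
GGGGGG
GGGGGG
After op 2 paint(4,2,W):
GGGGGG
GGGGGG
GGGGGG
GGGGGG
GGWGGG
GGGGGG
GGGGGG
GGGGGG
After op 3 paint(0,5,K):
GGGGGK
GGGGGG
GGGGGG
GGGGGG
GGWGGG
GGGGGG
GGGGGG
GGGGGG
After op 4 fill(1,3,K) [46 cells changed]:
KKKKKK
KKKKKK
KKKKKK
KKKKKK
KKWKKK
KKKKKK
KKKKKK
KKKKKK
After op 5 paint(5,5,W):
KKKKKK
KKKKKK
KKKKKK
KKKKKK
KKWKKK
KKKKKW
KKKKKK
KKKKKK

Answer: KKKKKK
KKKKKK
KKKKKK
KKKKKK
KKWKKK
KKKKKW
KKKKKK
KKKKKK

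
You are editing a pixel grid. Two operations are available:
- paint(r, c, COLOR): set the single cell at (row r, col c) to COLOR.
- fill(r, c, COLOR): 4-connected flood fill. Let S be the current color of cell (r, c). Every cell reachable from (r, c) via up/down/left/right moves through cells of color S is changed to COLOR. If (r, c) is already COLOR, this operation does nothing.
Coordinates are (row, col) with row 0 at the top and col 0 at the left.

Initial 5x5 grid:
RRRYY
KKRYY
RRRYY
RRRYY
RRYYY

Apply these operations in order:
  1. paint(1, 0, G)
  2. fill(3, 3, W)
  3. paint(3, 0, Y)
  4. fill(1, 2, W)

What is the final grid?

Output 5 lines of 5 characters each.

Answer: WWWWW
GKWWW
WWWWW
YWWWW
WWWWW

Derivation:
After op 1 paint(1,0,G):
RRRYY
GKRYY
RRRYY
RRRYY
RRYYY
After op 2 fill(3,3,W) [11 cells changed]:
RRRWW
GKRWW
RRRWW
RRRWW
RRWWW
After op 3 paint(3,0,Y):
RRRWW
GKRWW
RRRWW
YRRWW
RRWWW
After op 4 fill(1,2,W) [11 cells changed]:
WWWWW
GKWWW
WWWWW
YWWWW
WWWWW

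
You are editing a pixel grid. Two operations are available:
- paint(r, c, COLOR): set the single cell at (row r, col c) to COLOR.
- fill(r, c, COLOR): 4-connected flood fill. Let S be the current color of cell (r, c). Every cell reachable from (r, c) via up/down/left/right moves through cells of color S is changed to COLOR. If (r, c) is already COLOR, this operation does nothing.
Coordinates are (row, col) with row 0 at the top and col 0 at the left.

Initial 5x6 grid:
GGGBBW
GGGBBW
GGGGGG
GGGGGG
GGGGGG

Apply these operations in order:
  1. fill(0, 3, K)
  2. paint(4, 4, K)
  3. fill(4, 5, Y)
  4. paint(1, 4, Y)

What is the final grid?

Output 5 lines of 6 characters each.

Answer: YYYKKW
YYYKYW
YYYYYY
YYYYYY
YYYYKY

Derivation:
After op 1 fill(0,3,K) [4 cells changed]:
GGGKKW
GGGKKW
GGGGGG
GGGGGG
GGGGGG
After op 2 paint(4,4,K):
GGGKKW
GGGKKW
GGGGGG
GGGGGG
GGGGKG
After op 3 fill(4,5,Y) [23 cells changed]:
YYYKKW
YYYKKW
YYYYYY
YYYYYY
YYYYKY
After op 4 paint(1,4,Y):
YYYKKW
YYYKYW
YYYYYY
YYYYYY
YYYYKY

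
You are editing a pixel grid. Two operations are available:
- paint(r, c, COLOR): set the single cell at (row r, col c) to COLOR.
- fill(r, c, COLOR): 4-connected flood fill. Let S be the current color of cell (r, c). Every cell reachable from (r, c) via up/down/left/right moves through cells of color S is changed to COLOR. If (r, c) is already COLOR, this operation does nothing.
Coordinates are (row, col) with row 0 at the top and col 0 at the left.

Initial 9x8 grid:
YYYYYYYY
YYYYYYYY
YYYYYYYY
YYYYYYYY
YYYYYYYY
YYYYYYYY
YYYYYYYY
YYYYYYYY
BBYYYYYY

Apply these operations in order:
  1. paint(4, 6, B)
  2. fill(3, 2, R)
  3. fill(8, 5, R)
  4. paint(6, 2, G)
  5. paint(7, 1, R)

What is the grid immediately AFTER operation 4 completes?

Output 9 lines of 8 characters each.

After op 1 paint(4,6,B):
YYYYYYYY
YYYYYYYY
YYYYYYYY
YYYYYYYY
YYYYYYBY
YYYYYYYY
YYYYYYYY
YYYYYYYY
BBYYYYYY
After op 2 fill(3,2,R) [69 cells changed]:
RRRRRRRR
RRRRRRRR
RRRRRRRR
RRRRRRRR
RRRRRRBR
RRRRRRRR
RRRRRRRR
RRRRRRRR
BBRRRRRR
After op 3 fill(8,5,R) [0 cells changed]:
RRRRRRRR
RRRRRRRR
RRRRRRRR
RRRRRRRR
RRRRRRBR
RRRRRRRR
RRRRRRRR
RRRRRRRR
BBRRRRRR
After op 4 paint(6,2,G):
RRRRRRRR
RRRRRRRR
RRRRRRRR
RRRRRRRR
RRRRRRBR
RRRRRRRR
RRGRRRRR
RRRRRRRR
BBRRRRRR

Answer: RRRRRRRR
RRRRRRRR
RRRRRRRR
RRRRRRRR
RRRRRRBR
RRRRRRRR
RRGRRRRR
RRRRRRRR
BBRRRRRR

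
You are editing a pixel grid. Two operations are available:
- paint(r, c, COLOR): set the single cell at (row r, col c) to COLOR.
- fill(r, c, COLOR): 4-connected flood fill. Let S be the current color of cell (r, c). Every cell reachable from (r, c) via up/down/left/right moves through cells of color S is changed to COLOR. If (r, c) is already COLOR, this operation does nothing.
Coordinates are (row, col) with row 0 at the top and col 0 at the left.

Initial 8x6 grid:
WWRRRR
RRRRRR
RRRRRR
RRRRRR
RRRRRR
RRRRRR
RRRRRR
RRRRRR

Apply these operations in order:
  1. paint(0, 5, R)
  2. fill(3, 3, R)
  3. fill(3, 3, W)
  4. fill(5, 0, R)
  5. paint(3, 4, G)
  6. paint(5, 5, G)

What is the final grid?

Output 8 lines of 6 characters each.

After op 1 paint(0,5,R):
WWRRRR
RRRRRR
RRRRRR
RRRRRR
RRRRRR
RRRRRR
RRRRRR
RRRRRR
After op 2 fill(3,3,R) [0 cells changed]:
WWRRRR
RRRRRR
RRRRRR
RRRRRR
RRRRRR
RRRRRR
RRRRRR
RRRRRR
After op 3 fill(3,3,W) [46 cells changed]:
WWWWWW
WWWWWW
WWWWWW
WWWWWW
WWWWWW
WWWWWW
WWWWWW
WWWWWW
After op 4 fill(5,0,R) [48 cells changed]:
RRRRRR
RRRRRR
RRRRRR
RRRRRR
RRRRRR
RRRRRR
RRRRRR
RRRRRR
After op 5 paint(3,4,G):
RRRRRR
RRRRRR
RRRRRR
RRRRGR
RRRRRR
RRRRRR
RRRRRR
RRRRRR
After op 6 paint(5,5,G):
RRRRRR
RRRRRR
RRRRRR
RRRRGR
RRRRRR
RRRRRG
RRRRRR
RRRRRR

Answer: RRRRRR
RRRRRR
RRRRRR
RRRRGR
RRRRRR
RRRRRG
RRRRRR
RRRRRR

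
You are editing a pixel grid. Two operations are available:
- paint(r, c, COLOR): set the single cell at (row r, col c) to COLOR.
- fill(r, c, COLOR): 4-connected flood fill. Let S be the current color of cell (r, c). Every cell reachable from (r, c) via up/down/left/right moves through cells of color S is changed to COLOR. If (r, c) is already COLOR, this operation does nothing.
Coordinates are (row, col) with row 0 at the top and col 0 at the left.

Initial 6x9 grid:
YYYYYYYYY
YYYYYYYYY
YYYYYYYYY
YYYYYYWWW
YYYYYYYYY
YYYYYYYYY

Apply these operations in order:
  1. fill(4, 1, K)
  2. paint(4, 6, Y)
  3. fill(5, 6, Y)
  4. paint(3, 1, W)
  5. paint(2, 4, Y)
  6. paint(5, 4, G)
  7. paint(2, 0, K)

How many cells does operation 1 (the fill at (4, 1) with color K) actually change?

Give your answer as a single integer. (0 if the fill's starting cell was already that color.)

Answer: 51

Derivation:
After op 1 fill(4,1,K) [51 cells changed]:
KKKKKKKKK
KKKKKKKKK
KKKKKKKKK
KKKKKKWWW
KKKKKKKKK
KKKKKKKKK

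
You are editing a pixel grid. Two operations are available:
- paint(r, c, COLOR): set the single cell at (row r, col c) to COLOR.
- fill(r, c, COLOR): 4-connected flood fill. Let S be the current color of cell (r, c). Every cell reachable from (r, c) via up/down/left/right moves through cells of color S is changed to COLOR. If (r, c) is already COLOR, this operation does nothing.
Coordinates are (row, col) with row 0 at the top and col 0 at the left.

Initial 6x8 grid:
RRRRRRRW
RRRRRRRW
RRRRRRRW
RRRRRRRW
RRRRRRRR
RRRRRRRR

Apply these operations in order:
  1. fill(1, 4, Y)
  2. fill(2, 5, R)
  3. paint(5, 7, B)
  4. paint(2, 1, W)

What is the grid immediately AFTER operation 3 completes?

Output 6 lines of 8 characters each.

After op 1 fill(1,4,Y) [44 cells changed]:
YYYYYYYW
YYYYYYYW
YYYYYYYW
YYYYYYYW
YYYYYYYY
YYYYYYYY
After op 2 fill(2,5,R) [44 cells changed]:
RRRRRRRW
RRRRRRRW
RRRRRRRW
RRRRRRRW
RRRRRRRR
RRRRRRRR
After op 3 paint(5,7,B):
RRRRRRRW
RRRRRRRW
RRRRRRRW
RRRRRRRW
RRRRRRRR
RRRRRRRB

Answer: RRRRRRRW
RRRRRRRW
RRRRRRRW
RRRRRRRW
RRRRRRRR
RRRRRRRB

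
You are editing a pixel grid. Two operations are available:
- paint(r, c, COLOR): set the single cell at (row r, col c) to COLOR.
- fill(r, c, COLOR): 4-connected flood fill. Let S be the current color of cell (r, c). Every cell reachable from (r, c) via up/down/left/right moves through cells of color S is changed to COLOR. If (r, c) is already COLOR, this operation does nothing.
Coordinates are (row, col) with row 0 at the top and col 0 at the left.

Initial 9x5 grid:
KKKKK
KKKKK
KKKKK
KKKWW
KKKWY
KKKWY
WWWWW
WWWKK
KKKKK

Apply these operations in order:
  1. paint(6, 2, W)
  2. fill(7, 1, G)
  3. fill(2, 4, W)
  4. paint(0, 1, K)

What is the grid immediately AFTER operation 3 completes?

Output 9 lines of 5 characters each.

Answer: WWWWW
WWWWW
WWWWW
WWWGG
WWWGY
WWWGY
GGGGG
GGGKK
KKKKK

Derivation:
After op 1 paint(6,2,W):
KKKKK
KKKKK
KKKKK
KKKWW
KKKWY
KKKWY
WWWWW
WWWKK
KKKKK
After op 2 fill(7,1,G) [12 cells changed]:
KKKKK
KKKKK
KKKKK
KKKGG
KKKGY
KKKGY
GGGGG
GGGKK
KKKKK
After op 3 fill(2,4,W) [24 cells changed]:
WWWWW
WWWWW
WWWWW
WWWGG
WWWGY
WWWGY
GGGGG
GGGKK
KKKKK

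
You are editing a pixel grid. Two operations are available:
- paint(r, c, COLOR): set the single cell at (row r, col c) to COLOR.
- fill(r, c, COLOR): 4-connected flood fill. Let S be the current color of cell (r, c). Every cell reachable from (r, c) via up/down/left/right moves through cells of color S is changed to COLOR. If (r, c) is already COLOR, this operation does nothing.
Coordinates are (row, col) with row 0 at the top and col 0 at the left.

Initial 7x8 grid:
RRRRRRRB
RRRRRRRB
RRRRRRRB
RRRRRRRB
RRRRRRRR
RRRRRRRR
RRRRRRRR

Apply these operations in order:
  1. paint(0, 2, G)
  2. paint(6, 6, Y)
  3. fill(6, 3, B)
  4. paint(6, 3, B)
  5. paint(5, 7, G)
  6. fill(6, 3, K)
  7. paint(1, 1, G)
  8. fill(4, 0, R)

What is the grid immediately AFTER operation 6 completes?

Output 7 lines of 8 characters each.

After op 1 paint(0,2,G):
RRGRRRRB
RRRRRRRB
RRRRRRRB
RRRRRRRB
RRRRRRRR
RRRRRRRR
RRRRRRRR
After op 2 paint(6,6,Y):
RRGRRRRB
RRRRRRRB
RRRRRRRB
RRRRRRRB
RRRRRRRR
RRRRRRRR
RRRRRRYR
After op 3 fill(6,3,B) [50 cells changed]:
BBGBBBBB
BBBBBBBB
BBBBBBBB
BBBBBBBB
BBBBBBBB
BBBBBBBB
BBBBBBYB
After op 4 paint(6,3,B):
BBGBBBBB
BBBBBBBB
BBBBBBBB
BBBBBBBB
BBBBBBBB
BBBBBBBB
BBBBBBYB
After op 5 paint(5,7,G):
BBGBBBBB
BBBBBBBB
BBBBBBBB
BBBBBBBB
BBBBBBBB
BBBBBBBG
BBBBBBYB
After op 6 fill(6,3,K) [52 cells changed]:
KKGKKKKK
KKKKKKKK
KKKKKKKK
KKKKKKKK
KKKKKKKK
KKKKKKKG
KKKKKKYB

Answer: KKGKKKKK
KKKKKKKK
KKKKKKKK
KKKKKKKK
KKKKKKKK
KKKKKKKG
KKKKKKYB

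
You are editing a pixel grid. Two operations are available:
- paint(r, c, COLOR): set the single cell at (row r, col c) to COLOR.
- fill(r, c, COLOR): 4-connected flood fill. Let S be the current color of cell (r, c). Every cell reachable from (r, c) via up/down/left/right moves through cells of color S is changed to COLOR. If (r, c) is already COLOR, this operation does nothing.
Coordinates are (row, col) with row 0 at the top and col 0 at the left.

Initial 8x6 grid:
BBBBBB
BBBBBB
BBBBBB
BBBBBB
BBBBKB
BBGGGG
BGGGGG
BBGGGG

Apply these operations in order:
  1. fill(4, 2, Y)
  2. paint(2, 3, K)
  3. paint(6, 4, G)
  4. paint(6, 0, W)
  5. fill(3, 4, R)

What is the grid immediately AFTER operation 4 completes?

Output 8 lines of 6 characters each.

After op 1 fill(4,2,Y) [34 cells changed]:
YYYYYY
YYYYYY
YYYYYY
YYYYYY
YYYYKY
YYGGGG
YGGGGG
YYGGGG
After op 2 paint(2,3,K):
YYYYYY
YYYYYY
YYYKYY
YYYYYY
YYYYKY
YYGGGG
YGGGGG
YYGGGG
After op 3 paint(6,4,G):
YYYYYY
YYYYYY
YYYKYY
YYYYYY
YYYYKY
YYGGGG
YGGGGG
YYGGGG
After op 4 paint(6,0,W):
YYYYYY
YYYYYY
YYYKYY
YYYYYY
YYYYKY
YYGGGG
WGGGGG
YYGGGG

Answer: YYYYYY
YYYYYY
YYYKYY
YYYYYY
YYYYKY
YYGGGG
WGGGGG
YYGGGG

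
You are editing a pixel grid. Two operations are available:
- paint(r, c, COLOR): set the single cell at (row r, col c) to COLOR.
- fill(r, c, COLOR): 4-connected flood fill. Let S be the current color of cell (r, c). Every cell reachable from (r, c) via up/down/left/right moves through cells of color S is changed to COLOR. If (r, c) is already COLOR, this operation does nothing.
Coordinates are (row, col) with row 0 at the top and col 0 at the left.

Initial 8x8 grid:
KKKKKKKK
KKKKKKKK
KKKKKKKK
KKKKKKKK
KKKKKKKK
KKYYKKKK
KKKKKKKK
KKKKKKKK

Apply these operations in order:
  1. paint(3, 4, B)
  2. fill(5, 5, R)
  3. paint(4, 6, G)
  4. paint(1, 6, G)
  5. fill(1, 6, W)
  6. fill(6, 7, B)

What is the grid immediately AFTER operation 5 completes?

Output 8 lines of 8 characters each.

Answer: RRRRRRRR
RRRRRRWR
RRRRRRRR
RRRRBRRR
RRRRRRGR
RRYYRRRR
RRRRRRRR
RRRRRRRR

Derivation:
After op 1 paint(3,4,B):
KKKKKKKK
KKKKKKKK
KKKKKKKK
KKKKBKKK
KKKKKKKK
KKYYKKKK
KKKKKKKK
KKKKKKKK
After op 2 fill(5,5,R) [61 cells changed]:
RRRRRRRR
RRRRRRRR
RRRRRRRR
RRRRBRRR
RRRRRRRR
RRYYRRRR
RRRRRRRR
RRRRRRRR
After op 3 paint(4,6,G):
RRRRRRRR
RRRRRRRR
RRRRRRRR
RRRRBRRR
RRRRRRGR
RRYYRRRR
RRRRRRRR
RRRRRRRR
After op 4 paint(1,6,G):
RRRRRRRR
RRRRRRGR
RRRRRRRR
RRRRBRRR
RRRRRRGR
RRYYRRRR
RRRRRRRR
RRRRRRRR
After op 5 fill(1,6,W) [1 cells changed]:
RRRRRRRR
RRRRRRWR
RRRRRRRR
RRRRBRRR
RRRRRRGR
RRYYRRRR
RRRRRRRR
RRRRRRRR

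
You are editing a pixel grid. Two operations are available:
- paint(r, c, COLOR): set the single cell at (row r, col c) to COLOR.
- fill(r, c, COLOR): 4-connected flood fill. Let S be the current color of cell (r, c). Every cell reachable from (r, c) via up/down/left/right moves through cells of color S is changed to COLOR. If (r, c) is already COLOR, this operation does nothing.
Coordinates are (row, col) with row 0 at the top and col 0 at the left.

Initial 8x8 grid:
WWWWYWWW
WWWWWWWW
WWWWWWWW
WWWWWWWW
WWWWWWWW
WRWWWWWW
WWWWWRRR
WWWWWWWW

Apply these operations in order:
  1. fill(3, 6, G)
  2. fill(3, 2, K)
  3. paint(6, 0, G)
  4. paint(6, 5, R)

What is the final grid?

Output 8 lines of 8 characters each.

Answer: KKKKYKKK
KKKKKKKK
KKKKKKKK
KKKKKKKK
KKKKKKKK
KRKKKKKK
GKKKKRRR
KKKKKKKK

Derivation:
After op 1 fill(3,6,G) [59 cells changed]:
GGGGYGGG
GGGGGGGG
GGGGGGGG
GGGGGGGG
GGGGGGGG
GRGGGGGG
GGGGGRRR
GGGGGGGG
After op 2 fill(3,2,K) [59 cells changed]:
KKKKYKKK
KKKKKKKK
KKKKKKKK
KKKKKKKK
KKKKKKKK
KRKKKKKK
KKKKKRRR
KKKKKKKK
After op 3 paint(6,0,G):
KKKKYKKK
KKKKKKKK
KKKKKKKK
KKKKKKKK
KKKKKKKK
KRKKKKKK
GKKKKRRR
KKKKKKKK
After op 4 paint(6,5,R):
KKKKYKKK
KKKKKKKK
KKKKKKKK
KKKKKKKK
KKKKKKKK
KRKKKKKK
GKKKKRRR
KKKKKKKK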